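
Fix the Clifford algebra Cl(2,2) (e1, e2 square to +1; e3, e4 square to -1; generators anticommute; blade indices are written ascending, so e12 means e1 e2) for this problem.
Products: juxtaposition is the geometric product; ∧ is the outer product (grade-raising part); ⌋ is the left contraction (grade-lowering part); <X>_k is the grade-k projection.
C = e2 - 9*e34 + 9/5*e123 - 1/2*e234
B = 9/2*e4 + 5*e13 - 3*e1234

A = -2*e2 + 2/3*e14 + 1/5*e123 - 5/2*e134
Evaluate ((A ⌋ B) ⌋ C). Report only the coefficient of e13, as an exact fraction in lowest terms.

step 1: -15/2*e2 - 3/5*e4 - 2*e23 - 6*e134
step 2: -15/2 - 18/5*e1 + 27/5*e3 + e4 + 27/2*e13 - 3/10*e23 + 15/4*e34
Answer: 27/2


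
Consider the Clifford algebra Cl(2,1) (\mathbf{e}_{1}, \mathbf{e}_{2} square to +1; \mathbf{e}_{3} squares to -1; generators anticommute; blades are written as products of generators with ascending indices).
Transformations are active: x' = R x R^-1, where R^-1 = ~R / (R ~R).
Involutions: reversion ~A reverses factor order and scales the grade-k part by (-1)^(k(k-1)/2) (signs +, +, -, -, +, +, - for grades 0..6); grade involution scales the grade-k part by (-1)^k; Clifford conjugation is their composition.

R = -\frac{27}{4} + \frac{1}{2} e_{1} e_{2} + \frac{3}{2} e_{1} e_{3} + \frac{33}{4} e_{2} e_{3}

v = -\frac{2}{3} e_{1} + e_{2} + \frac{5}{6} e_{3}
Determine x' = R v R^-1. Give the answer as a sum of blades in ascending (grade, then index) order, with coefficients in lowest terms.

~R = -\frac{27}{4} - \frac{1}{2} e_{1} e_{2} - \frac{3}{2} e_{1} e_{3} - \frac{33}{4} e_{2} e_{3}, and R ~R = -\frac{49}{2}, so R^-1 = ~R / (-\frac{49}{2}).
R v = \frac{15}{4} e_{1} - \frac{319}{24} e_{2} - \frac{103}{8} e_{3} - \frac{79}{12} e_{1} e_{2} e_{3}
Answer: -\frac{250}{147} e_{1} - \frac{421}{56} e_{2} - \frac{9007}{1176} e_{3}


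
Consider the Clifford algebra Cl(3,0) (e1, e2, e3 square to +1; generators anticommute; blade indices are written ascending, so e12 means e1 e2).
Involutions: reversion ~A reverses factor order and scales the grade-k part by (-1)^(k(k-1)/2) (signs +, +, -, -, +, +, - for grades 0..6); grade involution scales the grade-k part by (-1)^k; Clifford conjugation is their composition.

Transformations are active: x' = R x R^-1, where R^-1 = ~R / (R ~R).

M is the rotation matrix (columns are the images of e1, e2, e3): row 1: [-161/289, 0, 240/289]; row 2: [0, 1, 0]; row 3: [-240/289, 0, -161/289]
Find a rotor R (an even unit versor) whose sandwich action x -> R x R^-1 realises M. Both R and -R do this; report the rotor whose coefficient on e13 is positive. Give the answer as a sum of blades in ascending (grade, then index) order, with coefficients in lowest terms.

Method: write R = a + b12*e12 + b13*e13 + b23*e23 with a^2 + b12^2 + b13^2 + b23^2 = 1 (so R^-1 = ~R). Expanding the columns R e_j ~R gives tr M = 4a^2 - 1 and, from the antisymmetric part, M21 - M12 = -4a*b12, M13 - M31 = 4a*b13, M32 - M23 = -4a*b23.
Here tr M = -33/289, so a^2 = (1 + tr M)/4 = 64/289 and a = ±8/17. Taking a = 8/17: M21 - M12 = 0, M13 - M31 = 480/289, M32 - M23 = 0, giving b12 = 0, b13 = 15/17, b23 = 0, i.e. R = 8/17 + 15/17*e13.
Its e13 coefficient is already positive.
Answer: 8/17 + 15/17*e13. Key observation: the double cover Spin(3) -> SO(3) sends R and -R to the same matrix (trace -33/289 here), so the stated sign of the e13 coefficient is what selects one sheet.


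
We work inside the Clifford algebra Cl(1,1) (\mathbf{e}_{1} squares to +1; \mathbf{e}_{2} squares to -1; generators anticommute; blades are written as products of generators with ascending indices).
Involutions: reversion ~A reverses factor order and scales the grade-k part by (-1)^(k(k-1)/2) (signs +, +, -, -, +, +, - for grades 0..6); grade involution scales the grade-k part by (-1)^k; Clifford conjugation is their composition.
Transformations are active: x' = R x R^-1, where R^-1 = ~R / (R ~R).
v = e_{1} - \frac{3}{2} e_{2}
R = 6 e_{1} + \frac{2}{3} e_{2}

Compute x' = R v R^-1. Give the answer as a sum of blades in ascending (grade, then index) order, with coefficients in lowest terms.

~R = 6 e_{1} + \frac{2}{3} e_{2}, and R ~R = \frac{320}{9}, so R^-1 = ~R / (\frac{320}{9}).
R v = 7 - \frac{29}{3} e_{1} e_{2}
Answer: \frac{109}{80} e_{1} + \frac{141}{80} e_{2}


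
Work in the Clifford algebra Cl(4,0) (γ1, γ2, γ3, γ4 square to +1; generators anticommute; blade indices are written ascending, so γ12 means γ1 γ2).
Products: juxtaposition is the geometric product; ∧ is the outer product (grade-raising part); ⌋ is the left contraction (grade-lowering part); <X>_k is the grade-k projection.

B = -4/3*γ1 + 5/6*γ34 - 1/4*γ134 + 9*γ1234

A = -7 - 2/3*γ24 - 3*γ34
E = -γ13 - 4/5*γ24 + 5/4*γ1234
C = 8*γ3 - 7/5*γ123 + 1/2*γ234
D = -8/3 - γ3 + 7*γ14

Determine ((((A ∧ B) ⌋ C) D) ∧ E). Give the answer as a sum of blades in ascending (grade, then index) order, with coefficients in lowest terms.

step 1: 28/3*γ1 - 35/6*γ34 + 8/9*γ124 + 23/4*γ134 - 63*γ1234
step 2: 35/12*γ2 - 196/15*γ23
step 3: 238/45*γ2 + 5747/180*γ23 - 245/12*γ124 - 1372/15*γ1234
step 4: 238/45*γ123
Answer: 238/45*γ123


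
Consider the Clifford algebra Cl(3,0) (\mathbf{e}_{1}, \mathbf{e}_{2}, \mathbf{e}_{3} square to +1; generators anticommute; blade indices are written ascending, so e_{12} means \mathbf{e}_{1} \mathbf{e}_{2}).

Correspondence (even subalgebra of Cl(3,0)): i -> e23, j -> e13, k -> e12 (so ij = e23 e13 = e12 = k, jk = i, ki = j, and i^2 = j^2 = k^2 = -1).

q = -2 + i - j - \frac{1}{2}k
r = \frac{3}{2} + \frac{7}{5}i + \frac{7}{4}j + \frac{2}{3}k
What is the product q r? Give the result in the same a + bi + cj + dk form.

In blades: q = -2 - \frac{1}{2} e_{12} - e_{13} + e_{23}, r = \frac{3}{2} + \frac{2}{3} e_{12} + \frac{7}{4} e_{13} + \frac{7}{5} e_{23}.
Distribute q over r term by term (generator squares from the signature, products reordered to ascending indices): (-2)*r = -3 - \frac{4}{3} e_{12} - \frac{7}{2} e_{13} - \frac{14}{5} e_{23}; (-\frac{1}{2} e_{12})*r = \frac{1}{3} - \frac{3}{4} e_{12} - \frac{7}{10} e_{13} + \frac{7}{8} e_{23}; (-e_{13})*r = \frac{7}{4} + \frac{7}{5} e_{12} - \frac{3}{2} e_{13} - \frac{2}{3} e_{23}; (e_{23})*r = -\frac{7}{5} + \frac{7}{4} e_{12} - \frac{2}{3} e_{13} + \frac{3}{2} e_{23}.
Sum: -\frac{139}{60} + \frac{16}{15} e_{12} - \frac{191}{30} e_{13} - \frac{131}{120} e_{23}; translating back through the correspondence:
Answer: -\frac{139}{60} - \frac{131}{120}i - \frac{191}{30}j + \frac{16}{15}k


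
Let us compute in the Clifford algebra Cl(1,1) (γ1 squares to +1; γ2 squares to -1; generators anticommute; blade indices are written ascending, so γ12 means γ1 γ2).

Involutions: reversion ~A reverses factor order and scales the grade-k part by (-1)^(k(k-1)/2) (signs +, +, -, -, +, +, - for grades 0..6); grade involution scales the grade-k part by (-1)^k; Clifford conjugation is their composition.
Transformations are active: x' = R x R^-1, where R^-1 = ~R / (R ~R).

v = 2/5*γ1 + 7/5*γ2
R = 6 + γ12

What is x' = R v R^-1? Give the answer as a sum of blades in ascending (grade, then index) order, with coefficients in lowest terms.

~R = 6 - γ12, and R ~R = 35, so R^-1 = ~R / (35).
R v = γ1 + 8*γ2
Answer: -2/35*γ1 + 47/35*γ2


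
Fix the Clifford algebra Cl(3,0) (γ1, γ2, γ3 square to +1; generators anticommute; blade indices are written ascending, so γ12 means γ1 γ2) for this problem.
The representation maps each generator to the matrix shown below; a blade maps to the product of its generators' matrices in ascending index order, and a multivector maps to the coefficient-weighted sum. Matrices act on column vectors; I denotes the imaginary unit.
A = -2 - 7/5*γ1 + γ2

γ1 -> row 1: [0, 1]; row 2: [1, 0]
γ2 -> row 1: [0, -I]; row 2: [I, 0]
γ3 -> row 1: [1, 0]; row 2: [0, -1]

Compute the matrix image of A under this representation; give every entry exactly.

M = (-2)*1 + (-7/5)*rho(γ1) + (1)*rho(γ2), summed entrywise (1 is the identity matrix):
Answer: row 1: [-2, -7/5 - I]; row 2: [-7/5 + I, -2]


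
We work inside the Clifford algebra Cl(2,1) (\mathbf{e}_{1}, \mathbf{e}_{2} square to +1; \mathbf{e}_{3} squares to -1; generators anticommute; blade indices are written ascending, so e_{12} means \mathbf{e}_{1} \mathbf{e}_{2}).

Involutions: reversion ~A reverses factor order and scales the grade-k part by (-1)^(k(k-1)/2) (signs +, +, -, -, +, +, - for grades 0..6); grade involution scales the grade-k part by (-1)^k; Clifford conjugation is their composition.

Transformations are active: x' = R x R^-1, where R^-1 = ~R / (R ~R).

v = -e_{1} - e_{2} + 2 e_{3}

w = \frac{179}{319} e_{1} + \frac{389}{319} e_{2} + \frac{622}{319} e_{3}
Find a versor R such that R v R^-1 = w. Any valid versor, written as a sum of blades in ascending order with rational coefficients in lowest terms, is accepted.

Construction: equal norms (both -2) license R = v + w = -\frac{140}{319} e_{1} + \frac{70}{319} e_{2} + \frac{1260}{319} e_{3} — nothing changes along that direction, while (v - w)/2 changes sign, so v maps onto w.
Answer: -\frac{140}{319} e_{1} + \frac{70}{319} e_{2} + \frac{1260}{319} e_{3}


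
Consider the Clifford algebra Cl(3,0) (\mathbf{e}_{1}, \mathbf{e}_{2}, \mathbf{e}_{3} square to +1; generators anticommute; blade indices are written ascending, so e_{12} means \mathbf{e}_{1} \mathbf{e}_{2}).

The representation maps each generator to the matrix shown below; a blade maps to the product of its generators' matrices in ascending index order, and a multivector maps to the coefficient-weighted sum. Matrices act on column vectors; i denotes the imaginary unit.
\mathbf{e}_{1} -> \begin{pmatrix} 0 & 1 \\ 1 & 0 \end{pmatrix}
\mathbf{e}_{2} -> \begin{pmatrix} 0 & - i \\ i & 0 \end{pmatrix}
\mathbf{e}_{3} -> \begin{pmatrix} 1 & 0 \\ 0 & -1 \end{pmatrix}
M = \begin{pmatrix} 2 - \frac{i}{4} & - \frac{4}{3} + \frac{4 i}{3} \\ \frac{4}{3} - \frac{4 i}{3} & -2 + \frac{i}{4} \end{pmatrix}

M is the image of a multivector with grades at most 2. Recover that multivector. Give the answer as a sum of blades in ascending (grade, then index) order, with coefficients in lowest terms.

Method: 1, rho(e_{1}), rho(e_{2}), rho(e_{3}) form a trace-orthogonal basis of the 2x2 complex matrices (tr(X Y) = 2 if X = Y, else 0), so M = m0*1 + m1*rho(e_{1}) + m2*rho(e_{2}) + m3*rho(e_{3}) with m0 = tr(M)/2 = 0, m1 = tr(M rho(e_{1}))/2 = 0, m2 = tr(M rho(e_{2}))/2 = - \frac{4}{3} - \frac{4 i}{3}, m3 = tr(M rho(e_{3}))/2 = 2 - \frac{i}{4}.
Multiplying table entries, the bivector images are rho(e_{12}) = i*rho(e_{3}), rho(e_{13}) = -i*rho(e_{2}), rho(e_{23}) = i*rho(e_{1}); with real blade coefficients the real parts of m0..m3 are the coefficients of 1, e_{1}, e_{2}, e_{3} and the imaginary parts give the bivectors (e_{23}: Im m1, e_{13}: -Im m2, e_{12}: Im m3).
Answer: -\frac{4}{3} e_{2} + 2 e_{3} - \frac{1}{4} e_{12} + \frac{4}{3} e_{13}


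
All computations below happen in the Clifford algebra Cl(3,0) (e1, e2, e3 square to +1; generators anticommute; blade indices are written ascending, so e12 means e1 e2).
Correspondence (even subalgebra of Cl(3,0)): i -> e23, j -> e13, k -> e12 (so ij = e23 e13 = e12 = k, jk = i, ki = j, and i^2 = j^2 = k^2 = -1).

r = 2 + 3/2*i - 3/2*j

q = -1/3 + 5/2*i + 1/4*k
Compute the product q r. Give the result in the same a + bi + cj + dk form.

In blades: q = -1/3 + 1/4*e12 + 5/2*e23, r = 2 - 3/2*e13 + 3/2*e23.
Distribute q over r term by term (generator squares from the signature, products reordered to ascending indices): (-1/3)*r = -2/3 + 1/2*e13 - 1/2*e23; (1/4*e12)*r = 1/2*e12 + 3/8*e13 + 3/8*e23; (5/2*e23)*r = -15/4 - 15/4*e12 + 5*e23.
Sum: -53/12 - 13/4*e12 + 7/8*e13 + 39/8*e23; translating back through the correspondence:
Answer: -53/12 + 39/8*i + 7/8*j - 13/4*k


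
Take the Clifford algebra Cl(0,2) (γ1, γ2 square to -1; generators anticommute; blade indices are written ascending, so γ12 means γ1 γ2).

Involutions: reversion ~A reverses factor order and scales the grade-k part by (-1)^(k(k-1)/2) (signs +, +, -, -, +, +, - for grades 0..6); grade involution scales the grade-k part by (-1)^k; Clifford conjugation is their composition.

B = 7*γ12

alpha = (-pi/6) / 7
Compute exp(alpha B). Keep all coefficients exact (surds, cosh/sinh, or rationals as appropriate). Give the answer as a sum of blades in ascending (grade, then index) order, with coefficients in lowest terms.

B^2 = (7)^2*(γ12)^2 = 49*(-1) = -49 (a basis 2-blade squares to minus the product of its generators' squares).
B^2 = -49 — the negative square puts this in the circular regime; l = 7, alpha*l = -pi/6, so exp(alpha B) = cos(-pi/6) + (sin(-pi/6)/7)*B = sqrt(3)/2 + (-1/14)*B.
Answer: sqrt(3)/2 - 1/2*γ12


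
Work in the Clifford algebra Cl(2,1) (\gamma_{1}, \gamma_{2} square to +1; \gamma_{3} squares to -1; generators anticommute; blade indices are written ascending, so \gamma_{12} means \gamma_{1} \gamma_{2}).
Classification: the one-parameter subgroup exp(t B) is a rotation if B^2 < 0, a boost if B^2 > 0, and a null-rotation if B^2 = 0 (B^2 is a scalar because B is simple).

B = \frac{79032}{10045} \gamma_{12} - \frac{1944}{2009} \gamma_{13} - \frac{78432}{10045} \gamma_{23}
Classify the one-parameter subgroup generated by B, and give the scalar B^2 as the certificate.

B^2 term by term: the squares give (\frac{79032}{10045})^2*(\gamma_{12})^2 + (-\frac{1944}{2009})^2*(\gamma_{13})^2 + (-\frac{78432}{10045})^2*(\gamma_{23})^2 = \frac{6246057024}{100902025}*(-1) + \frac{3779136}{4036081}*(+1) + \frac{6151578624}{100902025}*(+1) = 0 (each basis 2-blade squares to minus the product of its generators' squares); cross terms between blades sharing an index anticommute and cancel. So B^2 = 0.
Answer: null-rotation, certificate B^2 = 0. Key observation: B^2 = 0 is a conjugation invariant, so its sign decides the class regardless of the surface form of B.


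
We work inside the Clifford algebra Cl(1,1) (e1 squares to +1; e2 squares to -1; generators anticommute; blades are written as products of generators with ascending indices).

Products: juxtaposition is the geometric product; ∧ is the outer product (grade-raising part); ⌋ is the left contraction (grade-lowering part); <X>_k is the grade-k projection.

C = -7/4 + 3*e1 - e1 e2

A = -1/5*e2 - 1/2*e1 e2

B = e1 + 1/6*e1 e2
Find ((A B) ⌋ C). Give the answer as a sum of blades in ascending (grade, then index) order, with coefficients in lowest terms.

step 1: -1/12 - 1/30*e1 + 1/2*e2 + 1/5*e1 e2
step 2: -37/240 - 3/4*e1 + 1/30*e2 + 1/12*e1 e2
Answer: -37/240 - 3/4*e1 + 1/30*e2 + 1/12*e1 e2


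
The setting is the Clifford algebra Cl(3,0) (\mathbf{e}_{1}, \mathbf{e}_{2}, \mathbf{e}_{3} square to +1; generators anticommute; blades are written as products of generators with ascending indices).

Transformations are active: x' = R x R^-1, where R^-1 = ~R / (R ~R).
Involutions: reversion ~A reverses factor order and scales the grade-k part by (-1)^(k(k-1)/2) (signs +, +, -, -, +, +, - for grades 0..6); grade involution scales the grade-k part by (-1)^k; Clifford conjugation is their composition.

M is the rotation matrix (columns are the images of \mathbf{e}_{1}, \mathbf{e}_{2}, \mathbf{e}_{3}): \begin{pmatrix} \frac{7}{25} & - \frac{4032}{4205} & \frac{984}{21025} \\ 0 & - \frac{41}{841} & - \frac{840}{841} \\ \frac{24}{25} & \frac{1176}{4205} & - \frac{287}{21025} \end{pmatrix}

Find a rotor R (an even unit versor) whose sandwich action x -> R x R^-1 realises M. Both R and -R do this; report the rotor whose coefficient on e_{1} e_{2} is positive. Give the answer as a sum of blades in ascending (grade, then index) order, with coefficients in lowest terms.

Method: write R = a + b12*e_{1} e_{2} + b13*e_{1} e_{3} + b23*e_{2} e_{3} with a^2 + b12^2 + b13^2 + b23^2 = 1 (so R^-1 = ~R). Expanding the columns R e_j ~R gives tr M = 4a^2 - 1 and, from the antisymmetric part, M21 - M12 = -4a*b12, M13 - M31 = 4a*b13, M32 - M23 = -4a*b23.
Here tr M = \frac{183}{841}, so a^2 = (1 + tr M)/4 = \frac{256}{841} and a = ±\frac{16}{29}. Taking a = \frac{16}{29}: M21 - M12 = \frac{4032}{4205}, M13 - M31 = -\frac{768}{841}, M32 - M23 = \frac{5376}{4205}, giving b12 = -\frac{63}{145}, b13 = -\frac{12}{29}, b23 = -\frac{84}{145}, i.e. R = \frac{16}{29} - \frac{63}{145} e_{1} e_{2} - \frac{12}{29} e_{1} e_{3} - \frac{84}{145} e_{2} e_{3}.
Its e_{1} e_{2} coefficient is negative, so report the other preimage -R.
Answer: -\frac{16}{29} + \frac{63}{145} e_{1} e_{2} + \frac{12}{29} e_{1} e_{3} + \frac{84}{145} e_{2} e_{3}. Why the constraint matters: R and -R act identically through the sandwich — M has trace \frac{183}{841} either way — so only the sign condition on e_{1} e_{2} picks one of the two preimages.


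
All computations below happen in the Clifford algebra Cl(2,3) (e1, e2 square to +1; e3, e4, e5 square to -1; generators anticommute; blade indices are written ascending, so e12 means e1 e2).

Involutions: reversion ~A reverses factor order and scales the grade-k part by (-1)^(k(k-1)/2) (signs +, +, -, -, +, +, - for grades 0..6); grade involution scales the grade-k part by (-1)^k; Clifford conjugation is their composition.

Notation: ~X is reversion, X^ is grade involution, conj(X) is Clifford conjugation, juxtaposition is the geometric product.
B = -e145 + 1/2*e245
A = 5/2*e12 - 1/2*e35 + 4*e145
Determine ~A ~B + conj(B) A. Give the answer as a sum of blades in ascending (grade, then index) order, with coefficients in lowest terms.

first term: 4 - 2*e12 + 1/2*e134 + 5/4*e145 - 1/4*e234 + 5/2*e245
second term: 4 + 2*e12 - 1/2*e134 - 5/4*e145 + 1/4*e234 - 5/2*e245
Answer: 8


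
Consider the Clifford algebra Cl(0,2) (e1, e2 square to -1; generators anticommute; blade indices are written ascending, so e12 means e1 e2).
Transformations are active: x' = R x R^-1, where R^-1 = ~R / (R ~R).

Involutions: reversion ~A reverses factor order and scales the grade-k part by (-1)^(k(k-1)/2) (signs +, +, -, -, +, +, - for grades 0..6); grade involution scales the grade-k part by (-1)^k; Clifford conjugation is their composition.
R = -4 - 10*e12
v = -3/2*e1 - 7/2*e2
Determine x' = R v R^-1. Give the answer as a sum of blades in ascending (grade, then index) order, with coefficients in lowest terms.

~R = -4 + 10*e12, and R ~R = 116, so R^-1 = ~R / (116).
R v = -29*e1 + 29*e2
Answer: 7/2*e1 + 3/2*e2


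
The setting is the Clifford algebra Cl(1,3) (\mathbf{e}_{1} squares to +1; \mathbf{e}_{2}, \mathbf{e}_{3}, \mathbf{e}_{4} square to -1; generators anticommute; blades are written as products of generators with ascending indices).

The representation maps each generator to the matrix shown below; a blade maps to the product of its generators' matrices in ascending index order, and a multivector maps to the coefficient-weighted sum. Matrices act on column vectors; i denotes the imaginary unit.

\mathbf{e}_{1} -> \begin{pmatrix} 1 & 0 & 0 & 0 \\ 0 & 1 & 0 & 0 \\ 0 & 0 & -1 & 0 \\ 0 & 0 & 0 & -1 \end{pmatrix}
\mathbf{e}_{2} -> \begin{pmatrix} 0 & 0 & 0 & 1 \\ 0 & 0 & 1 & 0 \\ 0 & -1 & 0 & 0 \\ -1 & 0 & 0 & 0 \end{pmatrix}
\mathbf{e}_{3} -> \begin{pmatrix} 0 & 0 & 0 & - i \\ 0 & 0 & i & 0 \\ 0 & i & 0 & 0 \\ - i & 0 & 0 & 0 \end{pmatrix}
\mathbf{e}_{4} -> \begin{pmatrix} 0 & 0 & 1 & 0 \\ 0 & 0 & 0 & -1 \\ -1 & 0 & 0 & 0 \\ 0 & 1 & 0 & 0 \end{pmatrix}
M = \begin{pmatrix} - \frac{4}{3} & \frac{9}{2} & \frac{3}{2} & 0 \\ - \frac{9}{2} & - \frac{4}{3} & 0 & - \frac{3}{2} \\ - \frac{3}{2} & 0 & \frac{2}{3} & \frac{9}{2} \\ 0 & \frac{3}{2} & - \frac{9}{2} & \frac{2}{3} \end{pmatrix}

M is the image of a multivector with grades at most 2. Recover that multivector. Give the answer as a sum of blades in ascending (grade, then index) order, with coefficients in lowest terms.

Method: the blade images are trace-orthogonal — tr(rho(e_A) rho(e_B)^-1) = 4 if A = B and 0 otherwise — and rho(e_A)^-1 = (e_A)^2 * rho(e_A) with (e_A)^2 = +1 or -1, so the coefficient of e_A in the preimage is (e_A)^2 * tr(M rho(e_A))/4.
Nonzero projections over blades of grade <= 2: 1: (1)^2 = +1, tr(M 1) = - \frac{4}{3}, coefficient -\frac{1}{3}; e_{1}: (e_{1})^2 = +1, tr(M rho(e_{1})) = -4, coefficient -1; e_{4}: (e_{4})^2 = -1, tr(M rho(e_{4})) = -6, coefficient \frac{3}{2}; e_{2} e_{4}: (e_{2} e_{4})^2 = -1, tr(M rho(e_{2} e_{4})) = -18, coefficient \frac{9}{2}. Every other blade of grade <= 2 projects to 0.
Answer: -\frac{1}{3} - e_{1} + \frac{3}{2} e_{4} + \frac{9}{2} e_{2} e_{4}


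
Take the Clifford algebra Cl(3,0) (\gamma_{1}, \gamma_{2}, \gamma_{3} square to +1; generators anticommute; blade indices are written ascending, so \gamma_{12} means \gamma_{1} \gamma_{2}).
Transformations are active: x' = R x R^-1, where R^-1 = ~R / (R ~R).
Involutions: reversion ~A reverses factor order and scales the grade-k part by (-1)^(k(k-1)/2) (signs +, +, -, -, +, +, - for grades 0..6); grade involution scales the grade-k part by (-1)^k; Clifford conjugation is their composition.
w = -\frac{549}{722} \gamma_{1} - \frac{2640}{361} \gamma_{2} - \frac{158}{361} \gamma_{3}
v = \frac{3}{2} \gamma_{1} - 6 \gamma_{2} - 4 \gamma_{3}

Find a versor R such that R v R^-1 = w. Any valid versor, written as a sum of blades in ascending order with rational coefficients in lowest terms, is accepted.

Here q(v) = q(w) = \frac{217}{4}; the classical choice R = v + w = \frac{267}{361} \gamma_{1} - \frac{4806}{361} \gamma_{2} - \frac{1602}{361} \gamma_{3} then realises v -> w under the sandwich.
Answer: \frac{267}{361} \gamma_{1} - \frac{4806}{361} \gamma_{2} - \frac{1602}{361} \gamma_{3}


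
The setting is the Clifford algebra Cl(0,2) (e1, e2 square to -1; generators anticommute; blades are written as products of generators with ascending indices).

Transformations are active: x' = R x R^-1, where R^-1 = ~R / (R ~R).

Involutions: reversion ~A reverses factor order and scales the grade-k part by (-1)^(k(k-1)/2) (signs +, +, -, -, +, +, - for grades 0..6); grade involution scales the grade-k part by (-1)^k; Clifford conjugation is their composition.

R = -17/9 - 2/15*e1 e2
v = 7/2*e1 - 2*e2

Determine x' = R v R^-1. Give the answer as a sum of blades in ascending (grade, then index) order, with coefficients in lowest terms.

~R = -17/9 + 2/15*e1 e2, and R ~R = 7261/2025, so R^-1 = ~R / (7261/2025).
R v = -619/90*e1 + 149/45*e2
Answer: 54403/14522*e1 - 10808/7261*e2


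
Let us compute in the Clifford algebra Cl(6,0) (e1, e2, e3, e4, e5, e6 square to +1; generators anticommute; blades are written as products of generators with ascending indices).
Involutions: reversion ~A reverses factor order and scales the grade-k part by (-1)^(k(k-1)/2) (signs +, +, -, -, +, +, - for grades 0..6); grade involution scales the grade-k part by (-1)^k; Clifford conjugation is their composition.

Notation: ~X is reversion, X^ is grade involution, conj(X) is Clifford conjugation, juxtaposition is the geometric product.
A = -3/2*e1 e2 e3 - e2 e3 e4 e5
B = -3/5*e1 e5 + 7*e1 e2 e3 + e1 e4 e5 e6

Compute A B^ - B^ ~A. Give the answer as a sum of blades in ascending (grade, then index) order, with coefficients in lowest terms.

first term: -21/2 - 7*e1 e4 e5 + 9/10*e2 e3 e5 + 3/5*e1 e2 e3 e4 + e1 e2 e3 e6 - 3/2*e2 e3 e4 e5 e6
second term: 21/2 - 7*e1 e4 e5 + 9/10*e2 e3 e5 - 3/5*e1 e2 e3 e4 + e1 e2 e3 e6 - 3/2*e2 e3 e4 e5 e6
Answer: -21 + 6/5*e1 e2 e3 e4


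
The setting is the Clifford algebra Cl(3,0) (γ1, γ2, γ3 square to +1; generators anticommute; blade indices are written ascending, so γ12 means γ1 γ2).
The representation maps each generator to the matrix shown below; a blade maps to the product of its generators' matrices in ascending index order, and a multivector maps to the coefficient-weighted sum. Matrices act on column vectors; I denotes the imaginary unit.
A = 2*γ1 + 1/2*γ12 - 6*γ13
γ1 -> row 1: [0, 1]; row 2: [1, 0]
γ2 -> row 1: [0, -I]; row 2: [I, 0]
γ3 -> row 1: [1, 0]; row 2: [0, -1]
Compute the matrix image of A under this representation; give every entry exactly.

Bivector images (products of the table entries): rho(γ12) = rho(γ1)rho(γ2) = row 1: [I, 0]; row 2: [0, -I]; rho(γ13) = rho(γ1)rho(γ3) = row 1: [0, -1]; row 2: [1, 0].
M = (2)*rho(γ1) + (1/2)*rho(γ12) + (-6)*rho(γ13), summed entrywise:
Answer: row 1: [I/2, 8]; row 2: [-4, -I/2]


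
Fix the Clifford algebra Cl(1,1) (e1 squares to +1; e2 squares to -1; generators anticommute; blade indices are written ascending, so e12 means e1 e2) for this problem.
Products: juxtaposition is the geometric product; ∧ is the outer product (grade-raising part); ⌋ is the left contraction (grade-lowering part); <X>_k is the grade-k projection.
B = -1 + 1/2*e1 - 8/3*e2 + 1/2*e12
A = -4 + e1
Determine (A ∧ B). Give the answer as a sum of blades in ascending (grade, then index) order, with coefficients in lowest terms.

step 1: 4 - 3*e1 + 32/3*e2 - 14/3*e12
Answer: 4 - 3*e1 + 32/3*e2 - 14/3*e12


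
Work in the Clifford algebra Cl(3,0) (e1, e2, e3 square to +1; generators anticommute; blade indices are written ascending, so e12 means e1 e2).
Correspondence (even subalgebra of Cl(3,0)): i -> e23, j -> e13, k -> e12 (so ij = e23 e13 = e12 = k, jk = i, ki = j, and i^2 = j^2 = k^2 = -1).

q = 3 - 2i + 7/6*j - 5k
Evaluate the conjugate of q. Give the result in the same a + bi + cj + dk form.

In blades: q = 3 - 5*e12 + 7/6*e13 - 2*e23.
Quaternion conjugation is reversion on the even subalgebra: the scalar is fixed and every grade-2 blade flips sign, giving 3 + 5*e12 - 7/6*e13 + 2*e23; translating back:
Answer: 3 + 2i - 7/6*j + 5k


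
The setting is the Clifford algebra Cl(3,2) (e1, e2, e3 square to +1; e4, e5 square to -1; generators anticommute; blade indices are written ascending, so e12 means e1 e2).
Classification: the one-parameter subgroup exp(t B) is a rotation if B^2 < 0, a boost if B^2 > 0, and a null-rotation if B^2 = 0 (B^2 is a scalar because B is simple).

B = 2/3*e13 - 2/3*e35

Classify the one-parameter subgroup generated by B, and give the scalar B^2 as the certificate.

B^2 term by term: the squares give (2/3)^2*(e13)^2 + (-2/3)^2*(e35)^2 = 4/9*(-1) + 4/9*(+1) = 0 (each basis 2-blade squares to minus the product of its generators' squares); cross terms between blades sharing an index anticommute and cancel. So B^2 = 0.
Answer: null-rotation, certificate B^2 = 0. Because 0 is invariant under every versor sandwich, the classification follows from its sign alone.


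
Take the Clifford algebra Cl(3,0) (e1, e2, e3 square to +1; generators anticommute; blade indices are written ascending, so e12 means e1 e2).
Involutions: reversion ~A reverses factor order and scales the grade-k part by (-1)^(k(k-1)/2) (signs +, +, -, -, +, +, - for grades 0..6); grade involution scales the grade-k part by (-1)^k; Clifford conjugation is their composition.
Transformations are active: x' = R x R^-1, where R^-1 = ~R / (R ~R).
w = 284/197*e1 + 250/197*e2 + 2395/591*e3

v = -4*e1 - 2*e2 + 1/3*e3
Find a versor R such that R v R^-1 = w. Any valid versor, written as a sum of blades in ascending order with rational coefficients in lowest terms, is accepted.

Construction: equal norms (both 181/9) license R = v + w = -504/197*e1 - 144/197*e2 + 864/197*e3 — nothing changes along that direction, while (v - w)/2 changes sign, so v maps onto w.
Answer: -504/197*e1 - 144/197*e2 + 864/197*e3


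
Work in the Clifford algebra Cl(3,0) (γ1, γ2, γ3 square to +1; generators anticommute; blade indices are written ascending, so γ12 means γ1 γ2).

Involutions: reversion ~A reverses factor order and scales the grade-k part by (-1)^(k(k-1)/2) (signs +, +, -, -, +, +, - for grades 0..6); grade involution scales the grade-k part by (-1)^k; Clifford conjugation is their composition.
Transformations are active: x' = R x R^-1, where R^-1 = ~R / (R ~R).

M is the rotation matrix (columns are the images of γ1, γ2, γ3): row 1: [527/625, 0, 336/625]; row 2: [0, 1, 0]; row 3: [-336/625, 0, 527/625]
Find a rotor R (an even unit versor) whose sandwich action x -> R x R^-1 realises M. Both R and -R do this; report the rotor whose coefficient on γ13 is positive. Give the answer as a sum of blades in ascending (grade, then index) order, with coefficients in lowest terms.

Method: write R = a + b12*γ12 + b13*γ13 + b23*γ23 with a^2 + b12^2 + b13^2 + b23^2 = 1 (so R^-1 = ~R). Expanding the columns R e_j ~R gives tr M = 4a^2 - 1 and, from the antisymmetric part, M21 - M12 = -4a*b12, M13 - M31 = 4a*b13, M32 - M23 = -4a*b23.
Here tr M = 1679/625, so a^2 = (1 + tr M)/4 = 576/625 and a = ±24/25. Taking a = 24/25: M21 - M12 = 0, M13 - M31 = 672/625, M32 - M23 = 0, giving b12 = 0, b13 = 7/25, b23 = 0, i.e. R = 24/25 + 7/25*γ13.
Its γ13 coefficient is already positive.
Answer: 24/25 + 7/25*γ13. Why the constraint matters: R and -R act identically through the sandwich — M has trace 1679/625 either way — so only the sign condition on γ13 picks one of the two preimages.


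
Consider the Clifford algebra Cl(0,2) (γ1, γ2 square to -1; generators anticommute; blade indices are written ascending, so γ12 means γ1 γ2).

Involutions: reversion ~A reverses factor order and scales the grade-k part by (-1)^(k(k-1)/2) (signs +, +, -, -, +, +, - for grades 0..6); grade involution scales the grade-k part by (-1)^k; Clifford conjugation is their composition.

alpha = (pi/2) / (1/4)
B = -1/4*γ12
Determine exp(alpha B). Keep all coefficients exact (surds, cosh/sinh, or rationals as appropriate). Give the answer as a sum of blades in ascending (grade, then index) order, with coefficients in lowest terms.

B^2 = (-1/4)^2*(γ12)^2 = 1/16*(-1) = -1/16 (a basis 2-blade squares to minus the product of its generators' squares).
B^2 = -1/16 — circular case — the even/odd split gives cos and sin: l = 1/4, alpha*l = pi/2, so exp(alpha B) = cos(pi/2) + (sin(pi/2)/(1/4))*B = 0 + (4)*B.
Answer: -γ12


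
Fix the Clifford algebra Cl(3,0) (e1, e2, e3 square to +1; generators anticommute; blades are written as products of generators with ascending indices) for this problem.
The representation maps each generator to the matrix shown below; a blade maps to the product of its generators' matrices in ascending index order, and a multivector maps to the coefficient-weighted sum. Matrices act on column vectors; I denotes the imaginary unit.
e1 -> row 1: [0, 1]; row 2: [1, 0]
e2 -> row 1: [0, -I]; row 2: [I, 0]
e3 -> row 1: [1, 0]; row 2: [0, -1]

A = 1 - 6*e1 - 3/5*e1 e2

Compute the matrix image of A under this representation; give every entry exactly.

Bivector images (products of the table entries): rho(e1 e2) = rho(e1)rho(e2) = row 1: [I, 0]; row 2: [0, -I].
M = (1)*1 + (-6)*rho(e1) + (-3/5)*rho(e1 e2), summed entrywise (1 is the identity matrix):
Answer: row 1: [1 - 3*I/5, -6]; row 2: [-6, 1 + 3*I/5]


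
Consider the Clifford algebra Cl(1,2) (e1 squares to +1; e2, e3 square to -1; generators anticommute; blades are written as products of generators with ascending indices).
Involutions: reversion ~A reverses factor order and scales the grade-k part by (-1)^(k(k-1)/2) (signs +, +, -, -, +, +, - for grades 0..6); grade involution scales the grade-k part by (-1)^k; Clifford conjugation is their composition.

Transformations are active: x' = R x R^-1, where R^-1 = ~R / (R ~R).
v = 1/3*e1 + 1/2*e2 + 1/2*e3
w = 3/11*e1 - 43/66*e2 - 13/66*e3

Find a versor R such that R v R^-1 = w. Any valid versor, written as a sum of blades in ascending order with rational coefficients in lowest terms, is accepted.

Construction: equal norms (both -7/18) license R = v + w = 20/33*e1 - 5/33*e2 + 10/33*e3 — nothing changes along that direction, while (v - w)/2 changes sign, so v maps onto w.
Answer: 20/33*e1 - 5/33*e2 + 10/33*e3


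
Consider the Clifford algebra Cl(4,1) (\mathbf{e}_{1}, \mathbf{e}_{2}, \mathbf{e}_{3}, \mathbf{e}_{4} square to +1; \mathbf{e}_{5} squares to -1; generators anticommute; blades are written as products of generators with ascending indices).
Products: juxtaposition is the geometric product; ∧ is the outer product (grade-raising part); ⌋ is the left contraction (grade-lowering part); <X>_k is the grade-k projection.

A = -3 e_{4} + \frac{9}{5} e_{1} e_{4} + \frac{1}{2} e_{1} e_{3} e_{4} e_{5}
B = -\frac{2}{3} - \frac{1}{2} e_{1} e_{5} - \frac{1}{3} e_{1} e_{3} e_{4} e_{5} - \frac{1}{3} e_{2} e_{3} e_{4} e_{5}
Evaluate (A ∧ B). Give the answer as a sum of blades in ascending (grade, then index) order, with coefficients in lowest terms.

step 1: 2 e_{4} - \frac{6}{5} e_{1} e_{4} - \frac{3}{2} e_{1} e_{4} e_{5} - \frac{1}{3} e_{1} e_{3} e_{4} e_{5}
Answer: 2 e_{4} - \frac{6}{5} e_{1} e_{4} - \frac{3}{2} e_{1} e_{4} e_{5} - \frac{1}{3} e_{1} e_{3} e_{4} e_{5}


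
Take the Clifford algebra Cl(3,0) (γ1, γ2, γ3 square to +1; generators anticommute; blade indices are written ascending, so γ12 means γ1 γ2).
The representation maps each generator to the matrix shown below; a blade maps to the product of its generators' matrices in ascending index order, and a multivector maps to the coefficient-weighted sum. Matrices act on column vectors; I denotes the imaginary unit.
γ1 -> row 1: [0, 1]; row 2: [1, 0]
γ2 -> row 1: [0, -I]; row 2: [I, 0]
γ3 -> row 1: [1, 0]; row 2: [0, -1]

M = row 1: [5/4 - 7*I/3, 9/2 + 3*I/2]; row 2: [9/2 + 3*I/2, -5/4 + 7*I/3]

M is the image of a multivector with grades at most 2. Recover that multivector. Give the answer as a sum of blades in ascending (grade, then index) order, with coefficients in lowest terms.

Method: 1, rho(γ1), rho(γ2), rho(γ3) form a trace-orthogonal basis of the 2x2 complex matrices (tr(X Y) = 2 if X = Y, else 0), so M = m0*1 + m1*rho(γ1) + m2*rho(γ2) + m3*rho(γ3) with m0 = tr(M)/2 = 0, m1 = tr(M rho(γ1))/2 = 9/2 + 3*I/2, m2 = tr(M rho(γ2))/2 = 0, m3 = tr(M rho(γ3))/2 = 5/4 - 7*I/3.
Multiplying table entries, the bivector images are rho(γ12) = I*rho(γ3), rho(γ13) = -I*rho(γ2), rho(γ23) = I*rho(γ1); with real blade coefficients the real parts of m0..m3 are the coefficients of 1, γ1, γ2, γ3 and the imaginary parts give the bivectors (γ23: Im m1, γ13: -Im m2, γ12: Im m3).
Answer: 9/2*γ1 + 5/4*γ3 - 7/3*γ12 + 3/2*γ23


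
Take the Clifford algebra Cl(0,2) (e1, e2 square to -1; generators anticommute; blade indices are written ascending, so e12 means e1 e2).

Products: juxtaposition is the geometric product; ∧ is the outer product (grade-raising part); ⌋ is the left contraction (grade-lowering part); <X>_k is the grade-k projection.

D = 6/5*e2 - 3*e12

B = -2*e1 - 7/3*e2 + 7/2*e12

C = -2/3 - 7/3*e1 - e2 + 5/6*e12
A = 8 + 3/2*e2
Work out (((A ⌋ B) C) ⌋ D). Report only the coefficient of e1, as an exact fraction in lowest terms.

step 1: 7/2 - 43/4*e1 - 56/3*e2 + 28*e12
step 2: -833/12 + 103/9*e1 - 3415/72*e2 - 437/9*e12
step 3: -355/4 + 3415/24*e1 - 1469/30*e2 + 833/4*e12
Answer: 3415/24


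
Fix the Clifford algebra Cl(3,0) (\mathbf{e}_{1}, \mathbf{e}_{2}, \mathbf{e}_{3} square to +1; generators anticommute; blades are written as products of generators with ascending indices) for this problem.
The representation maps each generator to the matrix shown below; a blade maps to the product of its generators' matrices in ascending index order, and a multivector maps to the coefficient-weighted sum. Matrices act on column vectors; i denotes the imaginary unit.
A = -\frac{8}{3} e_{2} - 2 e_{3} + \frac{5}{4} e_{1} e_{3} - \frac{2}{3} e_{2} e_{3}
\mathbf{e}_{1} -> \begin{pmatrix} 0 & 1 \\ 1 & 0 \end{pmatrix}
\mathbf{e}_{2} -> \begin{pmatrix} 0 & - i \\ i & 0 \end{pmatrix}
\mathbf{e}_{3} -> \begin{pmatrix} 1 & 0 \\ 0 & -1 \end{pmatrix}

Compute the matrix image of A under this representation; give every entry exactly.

Bivector images (products of the table entries): rho(e_{1} e_{3}) = rho(\mathbf{e}_{1})rho(\mathbf{e}_{3}) = \begin{pmatrix} 0 & -1 \\ 1 & 0 \end{pmatrix}; rho(e_{2} e_{3}) = rho(\mathbf{e}_{2})rho(\mathbf{e}_{3}) = \begin{pmatrix} 0 & i \\ i & 0 \end{pmatrix}.
M = (-\frac{8}{3})*rho(e_{2}) + (-2)*rho(e_{3}) + (\frac{5}{4})*rho(e_{1} e_{3}) + (-\frac{2}{3})*rho(e_{2} e_{3}), summed entrywise:
Answer: \begin{pmatrix} -2 & - \frac{5}{4} + 2 i \\ \frac{5}{4} - \frac{10 i}{3} & 2 \end{pmatrix}


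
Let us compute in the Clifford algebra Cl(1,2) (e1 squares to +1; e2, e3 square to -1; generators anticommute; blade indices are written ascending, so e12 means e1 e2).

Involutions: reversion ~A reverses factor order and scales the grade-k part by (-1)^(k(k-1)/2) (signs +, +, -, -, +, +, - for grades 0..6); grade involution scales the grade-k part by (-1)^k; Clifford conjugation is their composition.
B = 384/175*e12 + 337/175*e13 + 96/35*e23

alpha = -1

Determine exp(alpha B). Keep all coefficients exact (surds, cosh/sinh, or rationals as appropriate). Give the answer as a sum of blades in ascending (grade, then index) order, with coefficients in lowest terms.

B^2 term by term: the squares give (384/175)^2*(e12)^2 + (337/175)^2*(e13)^2 + (96/35)^2*(e23)^2 = 147456/30625*(+1) + 113569/30625*(+1) + 9216/1225*(-1) = 1 (each basis 2-blade squares to minus the product of its generators' squares); cross terms between blades sharing an index anticommute and cancel. So B^2 = 1.
B^2 = 1 — B^2 > 0, so the exponential closes hyperbolically: l = 1, alpha*l = -1, so exp(alpha B) = cosh(-1) + (sinh(-1)/1)*B = cosh(1) + (-sinh(1))*B.
Answer: cosh(1) - 384*sinh(1)/175*e12 - 337*sinh(1)/175*e13 - 96*sinh(1)/35*e23


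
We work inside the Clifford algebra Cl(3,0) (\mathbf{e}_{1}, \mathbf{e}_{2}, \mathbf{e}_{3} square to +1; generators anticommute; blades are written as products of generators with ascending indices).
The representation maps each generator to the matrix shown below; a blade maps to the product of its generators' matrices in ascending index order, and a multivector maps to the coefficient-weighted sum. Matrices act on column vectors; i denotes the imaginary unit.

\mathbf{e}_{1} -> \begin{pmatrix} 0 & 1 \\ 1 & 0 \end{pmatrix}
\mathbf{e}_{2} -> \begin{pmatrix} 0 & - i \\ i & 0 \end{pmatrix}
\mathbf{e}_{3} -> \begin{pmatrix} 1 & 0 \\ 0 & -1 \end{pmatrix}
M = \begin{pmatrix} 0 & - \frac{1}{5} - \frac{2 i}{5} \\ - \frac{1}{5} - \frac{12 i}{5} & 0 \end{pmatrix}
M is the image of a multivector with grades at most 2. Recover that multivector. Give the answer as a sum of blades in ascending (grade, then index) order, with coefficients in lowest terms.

Method: 1, rho(e_{1}), rho(e_{2}), rho(e_{3}) form a trace-orthogonal basis of the 2x2 complex matrices (tr(X Y) = 2 if X = Y, else 0), so M = m0*1 + m1*rho(e_{1}) + m2*rho(e_{2}) + m3*rho(e_{3}) with m0 = tr(M)/2 = 0, m1 = tr(M rho(e_{1}))/2 = - \frac{1}{5} - \frac{7 i}{5}, m2 = tr(M rho(e_{2}))/2 = -1, m3 = tr(M rho(e_{3}))/2 = 0.
Multiplying table entries, the bivector images are rho(e_{1} e_{2}) = i*rho(e_{3}), rho(e_{1} e_{3}) = -i*rho(e_{2}), rho(e_{2} e_{3}) = i*rho(e_{1}); with real blade coefficients the real parts of m0..m3 are the coefficients of 1, e_{1}, e_{2}, e_{3} and the imaginary parts give the bivectors (e_{2} e_{3}: Im m1, e_{1} e_{3}: -Im m2, e_{1} e_{2}: Im m3).
Answer: -\frac{1}{5} e_{1} - e_{2} - \frac{7}{5} e_{2} e_{3}


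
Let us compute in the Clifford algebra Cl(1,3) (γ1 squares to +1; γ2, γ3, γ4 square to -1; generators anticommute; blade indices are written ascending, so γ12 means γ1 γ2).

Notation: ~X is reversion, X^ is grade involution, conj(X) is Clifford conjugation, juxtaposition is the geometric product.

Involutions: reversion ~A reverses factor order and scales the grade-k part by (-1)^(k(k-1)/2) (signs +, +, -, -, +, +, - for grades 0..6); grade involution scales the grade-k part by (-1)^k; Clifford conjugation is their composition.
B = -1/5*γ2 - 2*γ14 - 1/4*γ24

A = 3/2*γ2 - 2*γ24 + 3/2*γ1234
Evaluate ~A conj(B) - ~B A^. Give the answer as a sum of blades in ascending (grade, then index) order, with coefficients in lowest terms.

first term: -4/5 + 1/40*γ4 - 4*γ12 + 3/8*γ13 + 3*γ23 - 3*γ124 - 3/10*γ134
second term: 1/5 - 31/40*γ4 - 4*γ12 + 3/8*γ13 + 3*γ23 + 3*γ124 - 3/10*γ134
Answer: -1 + 4/5*γ4 - 6*γ124


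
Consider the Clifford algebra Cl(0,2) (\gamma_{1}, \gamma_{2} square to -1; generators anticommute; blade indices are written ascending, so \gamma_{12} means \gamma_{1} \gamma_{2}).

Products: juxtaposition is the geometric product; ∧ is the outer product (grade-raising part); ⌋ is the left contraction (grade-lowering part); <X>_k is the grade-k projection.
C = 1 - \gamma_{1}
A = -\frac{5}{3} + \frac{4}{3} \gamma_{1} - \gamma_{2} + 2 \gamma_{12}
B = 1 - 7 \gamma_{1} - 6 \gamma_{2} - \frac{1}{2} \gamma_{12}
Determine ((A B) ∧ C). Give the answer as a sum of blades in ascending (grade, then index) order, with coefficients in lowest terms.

step 1: \frac{8}{3} + \frac{51}{2} \gamma_{1} - \frac{13}{3} \gamma_{2} - \frac{73}{6} \gamma_{12}
step 2: \frac{8}{3} + \frac{137}{6} \gamma_{1} - \frac{13}{3} \gamma_{2} - \frac{33}{2} \gamma_{12}
Answer: \frac{8}{3} + \frac{137}{6} \gamma_{1} - \frac{13}{3} \gamma_{2} - \frac{33}{2} \gamma_{12}
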